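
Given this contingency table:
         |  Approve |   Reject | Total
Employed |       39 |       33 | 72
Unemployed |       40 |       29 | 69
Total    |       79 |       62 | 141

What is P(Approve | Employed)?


P(Approve | Employed) = 39/(39+33) = 39/72 = 13/24

P(Approve|Employed) = 13/24 ≈ 54.17%


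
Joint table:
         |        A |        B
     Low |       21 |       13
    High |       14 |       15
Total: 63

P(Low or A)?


P(Low∨A) = P(Low) + P(A) - P(Low∧A)
= (34 + 35 - 21)/63 = 48/63 = 16/21

P = 16/21 ≈ 76.19%


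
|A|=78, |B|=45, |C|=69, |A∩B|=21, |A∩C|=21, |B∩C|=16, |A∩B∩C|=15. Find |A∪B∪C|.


|A∪B∪C| = 78+45+69-21-21-16+15 = 149

|A∪B∪C| = 149


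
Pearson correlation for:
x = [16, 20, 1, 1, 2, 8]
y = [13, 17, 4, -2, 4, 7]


n=6, Σx=48, Σy=43, Σxy=614, Σx²=726, Σy²=543
r = (6×614 - 48×43)/√((6×726 - 48²)(6×543 - 43²))
= 1620/√(2052×1409) = 1620/√2891268 ≈ 1620/1700.3729 ≈ 0.9527

r ≈ 0.9527


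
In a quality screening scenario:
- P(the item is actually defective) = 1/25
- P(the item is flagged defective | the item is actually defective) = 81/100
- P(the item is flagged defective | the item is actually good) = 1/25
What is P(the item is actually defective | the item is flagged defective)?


Using Bayes' theorem:
P(A|B) = P(B|A)·P(A) / P(B)

P(the item is flagged defective) = 81/100 × 1/25 + 1/25 × 24/25
= 81/2500 + 24/625 = 177/2500

P(the item is actually defective|the item is flagged defective) = (81/2500) / (177/2500) = 27/59

P(the item is actually defective|the item is flagged defective) = 27/59 ≈ 45.76%


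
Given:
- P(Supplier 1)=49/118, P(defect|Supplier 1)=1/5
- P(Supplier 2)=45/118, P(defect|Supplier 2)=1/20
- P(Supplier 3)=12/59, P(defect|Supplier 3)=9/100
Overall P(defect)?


P(B) = Σ P(B|Aᵢ)×P(Aᵢ)
  1/5×49/118 = 49/590
  1/20×45/118 = 9/472
  9/100×12/59 = 27/1475
Sum = 1421/11800

P(defect) = 1421/11800 ≈ 12.04%


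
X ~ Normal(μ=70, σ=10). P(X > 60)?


z = (60-70)/10 = -1.0
P(X > 60) = 1 - P(Z ≤ -1.0) = 1 - 0.1587 = 0.8413

P(X > 60) ≈ 0.8413


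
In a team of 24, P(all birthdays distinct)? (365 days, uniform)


P(all different) = Π(365-i)/365 for i=0..23
= (365/365)×(364/365)×...×(342/365)
= 0.461656

P ≈ 0.4617 ≈ 46.17%


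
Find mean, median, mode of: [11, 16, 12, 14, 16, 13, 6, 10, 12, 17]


Sorted: [6, 10, 11, 12, 12, 13, 14, 16, 16, 17]
Mean = 127/10
Median = 25/2
Freq: {11: 1, 16: 2, 12: 2, 14: 1, 13: 1, 6: 1, 10: 1, 17: 1}
Mode: [12, 16]

Mean=127/10, Median=25/2, Mode=[12, 16]


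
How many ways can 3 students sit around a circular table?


Circular arrangements of 3 distinct objects: fix one position to break rotational symmetry.
(n-1)! = 2! = 2

2


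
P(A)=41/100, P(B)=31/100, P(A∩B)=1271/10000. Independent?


P(A)×P(B) = 1271/10000
P(A∩B) = 1271/10000
Equal ✓ → Independent

Yes, independent


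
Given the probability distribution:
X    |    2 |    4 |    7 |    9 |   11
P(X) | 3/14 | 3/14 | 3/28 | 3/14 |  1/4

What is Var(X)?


E[X] = 47/7
E[X²] = 400/7
Var(X) = E[X²] - (E[X])² = 400/7 - 2209/49 = 591/49

Var(X) = 591/49 ≈ 12.0612


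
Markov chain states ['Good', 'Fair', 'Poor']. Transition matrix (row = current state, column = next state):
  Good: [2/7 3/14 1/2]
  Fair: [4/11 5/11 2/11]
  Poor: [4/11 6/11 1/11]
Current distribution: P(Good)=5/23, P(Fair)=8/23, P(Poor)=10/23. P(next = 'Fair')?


P(next=Fair) = Σᵢ P(now=i)×P(i→Fair)
= 5/23×3/14 + 8/23×5/11 + 10/23×6/11
= 15/322 + 40/253 + 60/253 = 1565/3542

P = 1565/3542 ≈ 0.4418


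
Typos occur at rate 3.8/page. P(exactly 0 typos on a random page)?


Poisson(λ=3.8): P(X=0) = e^(-λ)×λ^k/k!
= e^(-3.8) × 3.8^0 / 0!
≈ 0.02237077186 × 1 / 1 ≈ 0.022371

P(X=0) ≈ 0.022371 ≈ 2.24%


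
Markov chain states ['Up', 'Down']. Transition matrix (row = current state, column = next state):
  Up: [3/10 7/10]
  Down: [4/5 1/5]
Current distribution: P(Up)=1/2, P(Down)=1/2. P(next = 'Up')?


P(next=Up) = Σᵢ P(now=i)×P(i→Up)
= 1/2×3/10 + 1/2×4/5
= 3/20 + 2/5 = 11/20

P = 11/20 ≈ 0.5500


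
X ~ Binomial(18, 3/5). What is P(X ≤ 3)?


P(X ≤ 3) = Σ P(X=i) for i=0..3
P(X=0) = 262144/3814697265625
P(X=1) = 7077888/3814697265625
P(X=2) = 90243072/3814697265625
P(X=3) = 721944576/3814697265625
Sum = 163905536/762939453125

P(X ≤ 3) = 163905536/762939453125 ≈ 0.02%


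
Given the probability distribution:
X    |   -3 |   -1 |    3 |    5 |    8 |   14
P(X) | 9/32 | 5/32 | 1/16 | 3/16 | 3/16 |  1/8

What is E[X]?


E[X] = Σ x·P(X=x)
= (-3)×(9/32) + (-1)×(5/32) + (3)×(1/16) + (5)×(3/16) + (8)×(3/16) + (14)×(1/8)
= 27/8

E[X] = 27/8


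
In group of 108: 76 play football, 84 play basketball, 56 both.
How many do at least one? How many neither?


|A∪B| = 76+84-56 = 104
Neither = 108-104 = 4

At least one: 104; Neither: 4


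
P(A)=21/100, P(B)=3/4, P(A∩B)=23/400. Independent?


P(A)×P(B) = 63/400
P(A∩B) = 23/400
Not equal → NOT independent

No, not independent


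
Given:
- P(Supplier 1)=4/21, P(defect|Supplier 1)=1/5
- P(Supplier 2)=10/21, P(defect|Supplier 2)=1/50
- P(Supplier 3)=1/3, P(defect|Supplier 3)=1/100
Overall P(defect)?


P(B) = Σ P(B|Aᵢ)×P(Aᵢ)
  1/5×4/21 = 4/105
  1/50×10/21 = 1/105
  1/100×1/3 = 1/300
Sum = 107/2100

P(defect) = 107/2100 ≈ 5.10%


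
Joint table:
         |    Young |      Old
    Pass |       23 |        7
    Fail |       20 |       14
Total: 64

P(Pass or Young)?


P(Pass∨Young) = P(Pass) + P(Young) - P(Pass∧Young)
= (30 + 43 - 23)/64 = 50/64 = 25/32

P = 25/32 ≈ 78.12%


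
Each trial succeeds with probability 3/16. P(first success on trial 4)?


Geometric: P(X=4) = (1-p)^(k-1)×p = (13/16)^3×3/16 = 6591/65536

P(X=4) = 6591/65536 ≈ 10.06%


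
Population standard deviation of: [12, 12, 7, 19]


Mean = 50/4 = 25/2
  (12-25/2)²=1/4
  (12-25/2)²=1/4
  (7-25/2)²=121/4
  (19-25/2)²=169/4
Σ(x-μ)² = 73
σ² = 73/4

σ = √(73/4) ≈ 4.2720


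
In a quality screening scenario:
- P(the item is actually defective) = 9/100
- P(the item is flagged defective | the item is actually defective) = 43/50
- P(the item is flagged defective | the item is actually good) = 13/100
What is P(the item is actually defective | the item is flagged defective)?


Using Bayes' theorem:
P(A|B) = P(B|A)·P(A) / P(B)

P(the item is flagged defective) = 43/50 × 9/100 + 13/100 × 91/100
= 387/5000 + 1183/10000 = 1957/10000

P(the item is actually defective|the item is flagged defective) = (387/5000) / (1957/10000) = 774/1957

P(the item is actually defective|the item is flagged defective) = 774/1957 ≈ 39.55%


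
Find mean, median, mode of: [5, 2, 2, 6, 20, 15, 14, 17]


Sorted: [2, 2, 5, 6, 14, 15, 17, 20]
Mean = 81/8
Median = 10
Freq: {5: 1, 2: 2, 6: 1, 20: 1, 15: 1, 14: 1, 17: 1}
Mode: [2]

Mean=81/8, Median=10, Mode=2


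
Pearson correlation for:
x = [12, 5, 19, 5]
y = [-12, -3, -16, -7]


n=4, Σx=41, Σy=-38, Σxy=-498, Σx²=555, Σy²=458
r = (4×(-498) - 41×(-38))/√((4×555 - 41²)(4×458 - (-38)²))
= -434/√(539×388) = -434/√209132 ≈ -434/457.3095 ≈ -0.9490

r ≈ -0.9490


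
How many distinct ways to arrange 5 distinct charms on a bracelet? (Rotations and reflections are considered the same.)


Free circular arrangements: rotations and reflections both identified.
(n-1)!/2 = 4!/2 = 24/2 = 12

12


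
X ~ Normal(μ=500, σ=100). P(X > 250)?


z = (250-500)/100 = -2.5
P(X > 250) = 1 - P(Z ≤ -2.5) = 1 - 0.0062 = 0.9938

P(X > 250) ≈ 0.9938


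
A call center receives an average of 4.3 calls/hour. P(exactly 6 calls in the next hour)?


Poisson(λ=4.3): P(X=6) = e^(-λ)×λ^k/k!
= e^(-4.3) × 4.3^6 / 6!
≈ 0.01356855901 × 6321.363049 / 720 ≈ 0.119127

P(X=6) ≈ 0.119127 ≈ 11.91%


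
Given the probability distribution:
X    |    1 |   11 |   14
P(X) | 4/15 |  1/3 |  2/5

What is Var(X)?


E[X] = 143/15
E[X²] = 119
Var(X) = E[X²] - (E[X])² = 119 - 20449/225 = 6326/225

Var(X) = 6326/225 ≈ 28.1156


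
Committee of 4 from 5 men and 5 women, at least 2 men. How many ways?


Count by #men:
  2M,2W: C(5,2)×C(5,2)=100
  3M,1W: C(5,3)×C(5,1)=50
  4M,0W: C(5,4)×C(5,0)=5
Total = 155

155


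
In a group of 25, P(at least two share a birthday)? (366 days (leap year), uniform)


P(all different) = Π(366-i)/366 for i=0..24
= 0.432316
P(match) = 1 - 0.432316 = 0.567684

P ≈ 0.5677 ≈ 56.77%


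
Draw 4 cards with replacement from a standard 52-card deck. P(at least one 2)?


P(not a 2) = 48/52 = 12/13
P(none in 4 draws) = (12/13)^4 = 20736/28561
P(≥1 2) = 1 - 20736/28561 = 7825/28561

P = 7825/28561 ≈ 27.40%


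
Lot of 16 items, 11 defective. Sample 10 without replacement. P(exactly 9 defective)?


Hypergeometric: C(11,9)×C(5,1)/C(16,10)
= 55×5/8008 = 25/728

P(X=9) = 25/728 ≈ 3.43%


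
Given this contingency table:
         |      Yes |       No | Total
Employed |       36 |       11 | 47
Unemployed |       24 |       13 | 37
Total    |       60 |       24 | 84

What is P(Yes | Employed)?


P(Yes | Employed) = 36/(36+11) = 36/47

P(Yes|Employed) = 36/47 ≈ 76.60%


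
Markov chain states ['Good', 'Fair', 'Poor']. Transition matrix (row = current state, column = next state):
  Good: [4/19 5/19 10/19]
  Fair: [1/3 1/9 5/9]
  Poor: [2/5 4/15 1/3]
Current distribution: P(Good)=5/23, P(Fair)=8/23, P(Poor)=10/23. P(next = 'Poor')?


P(next=Poor) = Σᵢ P(now=i)×P(i→Poor)
= 5/23×10/19 + 8/23×5/9 + 10/23×1/3
= 50/437 + 40/207 + 10/69 = 1780/3933

P = 1780/3933 ≈ 0.4526


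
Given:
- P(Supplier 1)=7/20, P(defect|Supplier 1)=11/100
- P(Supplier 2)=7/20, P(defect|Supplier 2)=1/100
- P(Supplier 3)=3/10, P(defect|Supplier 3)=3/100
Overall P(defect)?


P(B) = Σ P(B|Aᵢ)×P(Aᵢ)
  11/100×7/20 = 77/2000
  1/100×7/20 = 7/2000
  3/100×3/10 = 9/1000
Sum = 51/1000

P(defect) = 51/1000 ≈ 5.10%


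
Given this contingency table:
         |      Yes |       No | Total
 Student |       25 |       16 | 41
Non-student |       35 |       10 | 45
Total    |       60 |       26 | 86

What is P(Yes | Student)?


P(Yes | Student) = 25/(25+16) = 25/41

P(Yes|Student) = 25/41 ≈ 60.98%


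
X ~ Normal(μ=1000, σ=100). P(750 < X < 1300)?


z₁=(750-1000)/100=-2.5, z₂=(1300-1000)/100=3.0
P = Φ(3.0) - Φ(-2.5) = 0.998650 - 0.006210 = 0.992440 ≈ 0.9924

P(750 < X < 1300) ≈ 0.9924


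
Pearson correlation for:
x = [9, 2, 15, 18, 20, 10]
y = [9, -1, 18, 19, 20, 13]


n=6, Σx=74, Σy=78, Σxy=1221, Σx²=1134, Σy²=1336
r = (6×1221 - 74×78)/√((6×1134 - 74²)(6×1336 - 78²))
= 1554/√(1328×1932) = 1554/√2565696 ≈ 1554/1601.7790 ≈ 0.9702

r ≈ 0.9702


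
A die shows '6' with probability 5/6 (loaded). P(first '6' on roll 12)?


Geometric: P(X=12) = (1-p)^(k-1)×p = (1/6)^11×5/6 = 5/2176782336

P(X=12) = 5/2176782336 ≈ 0.00%


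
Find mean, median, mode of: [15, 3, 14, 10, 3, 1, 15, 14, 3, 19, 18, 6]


Sorted: [1, 3, 3, 3, 6, 10, 14, 14, 15, 15, 18, 19]
Mean = 121/12
Median = 12
Freq: {15: 2, 3: 3, 14: 2, 10: 1, 1: 1, 19: 1, 18: 1, 6: 1}
Mode: [3]

Mean=121/12, Median=12, Mode=3


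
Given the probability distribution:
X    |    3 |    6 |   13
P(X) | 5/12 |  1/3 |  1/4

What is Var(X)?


E[X] = 13/2
E[X²] = 58
Var(X) = E[X²] - (E[X])² = 58 - 169/4 = 63/4

Var(X) = 63/4 ≈ 15.7500


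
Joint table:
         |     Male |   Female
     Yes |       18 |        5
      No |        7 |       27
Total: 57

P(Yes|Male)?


P(Yes|Male) = 18/(18+7) = 18/25

P = 18/25 ≈ 72.00%


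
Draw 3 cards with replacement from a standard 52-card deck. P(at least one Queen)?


P(not a Queen) = 48/52 = 12/13
P(none in 3 draws) = (12/13)^3 = 1728/2197
P(≥1 Queen) = 1 - 1728/2197 = 469/2197

P = 469/2197 ≈ 21.35%


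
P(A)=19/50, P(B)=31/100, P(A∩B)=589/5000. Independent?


P(A)×P(B) = 589/5000
P(A∩B) = 589/5000
Equal ✓ → Independent

Yes, independent


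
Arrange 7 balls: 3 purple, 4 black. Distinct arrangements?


7!/(3!×4!) = 35

35


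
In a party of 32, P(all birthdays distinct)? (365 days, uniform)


P(all different) = Π(365-i)/365 for i=0..31
= (365/365)×(364/365)×...×(334/365)
= 0.246652

P ≈ 0.2467 ≈ 24.67%


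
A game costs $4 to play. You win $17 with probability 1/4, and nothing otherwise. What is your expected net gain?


E[gain] = (17-4)×1/4 + (-4)×3/4
= 13/4 - 3 = 1/4

Expected net gain = $1/4 ≈ $0.25


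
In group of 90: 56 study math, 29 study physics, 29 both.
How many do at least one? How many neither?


|A∪B| = 56+29-29 = 56
Neither = 90-56 = 34

At least one: 56; Neither: 34


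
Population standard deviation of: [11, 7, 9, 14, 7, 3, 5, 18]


Mean = 74/8 = 37/4
  (11-37/4)²=49/16
  (7-37/4)²=81/16
  (9-37/4)²=1/16
  (14-37/4)²=361/16
  (7-37/4)²=81/16
  (3-37/4)²=625/16
  (5-37/4)²=289/16
  (18-37/4)²=1225/16
Σ(x-μ)² = 339/2
σ² = (339/2)/8 = 339/16

σ = √(339/16) ≈ 4.6030


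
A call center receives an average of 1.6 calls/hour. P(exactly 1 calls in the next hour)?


Poisson(λ=1.6): P(X=1) = e^(-λ)×λ^k/k!
= e^(-1.6) × 1.6^1 / 1!
≈ 0.201896518 × 1.6 / 1 ≈ 0.323034

P(X=1) ≈ 0.323034 ≈ 32.30%


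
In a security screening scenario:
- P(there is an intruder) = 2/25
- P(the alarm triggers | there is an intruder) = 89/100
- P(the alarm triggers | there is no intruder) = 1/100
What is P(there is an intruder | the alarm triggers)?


Using Bayes' theorem:
P(A|B) = P(B|A)·P(A) / P(B)

P(the alarm triggers) = 89/100 × 2/25 + 1/100 × 23/25
= 89/1250 + 23/2500 = 201/2500

P(there is an intruder|the alarm triggers) = (89/1250) / (201/2500) = 178/201

P(there is an intruder|the alarm triggers) = 178/201 ≈ 88.56%


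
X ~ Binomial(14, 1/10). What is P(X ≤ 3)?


P(X ≤ 3) = Σ P(X=i) for i=0..3
P(X=0) = 22876792454961/100000000000000
P(X=1) = 17793060798303/50000000000000
P(X=2) = 25701087819771/100000000000000
P(X=3) = 2855676424419/25000000000000
Sum = 47793353784507/50000000000000

P(X ≤ 3) = 47793353784507/50000000000000 ≈ 95.59%


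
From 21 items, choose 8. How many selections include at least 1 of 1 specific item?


Complement: C(21,8) - C(20,8) = 203490 - 125970 = 77520

77520


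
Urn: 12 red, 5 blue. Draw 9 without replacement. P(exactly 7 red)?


Hypergeometric: C(12,7)×C(5,2)/C(17,9)
= 792×10/24310 = 72/221

P(X=7) = 72/221 ≈ 32.58%


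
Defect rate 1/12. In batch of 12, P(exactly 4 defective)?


Binomial: P(X=4) = C(12,4)×p^4×(1-p)^8
= 495 × 1/20736 × 214358881/429981696 = 11789738455/990677827584

P(X=4) = 11789738455/990677827584 ≈ 1.19%


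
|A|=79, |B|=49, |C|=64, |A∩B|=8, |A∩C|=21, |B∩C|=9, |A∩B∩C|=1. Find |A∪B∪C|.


|A∪B∪C| = 79+49+64-8-21-9+1 = 155

|A∪B∪C| = 155


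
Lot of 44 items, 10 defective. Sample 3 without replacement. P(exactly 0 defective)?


Hypergeometric: C(10,0)×C(34,3)/C(44,3)
= 1×5984/13244 = 136/301

P(X=0) = 136/301 ≈ 45.18%


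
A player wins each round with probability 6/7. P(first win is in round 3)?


Geometric: P(X=3) = (1-p)^(k-1)×p = (1/7)^2×6/7 = 6/343

P(X=3) = 6/343 ≈ 1.75%


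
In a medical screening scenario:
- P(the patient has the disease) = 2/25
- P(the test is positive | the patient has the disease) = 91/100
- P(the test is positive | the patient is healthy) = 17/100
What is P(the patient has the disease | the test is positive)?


Using Bayes' theorem:
P(A|B) = P(B|A)·P(A) / P(B)

P(the test is positive) = 91/100 × 2/25 + 17/100 × 23/25
= 91/1250 + 391/2500 = 573/2500

P(the patient has the disease|the test is positive) = (91/1250) / (573/2500) = 182/573

P(the patient has the disease|the test is positive) = 182/573 ≈ 31.76%


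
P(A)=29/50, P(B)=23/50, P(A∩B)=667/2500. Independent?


P(A)×P(B) = 667/2500
P(A∩B) = 667/2500
Equal ✓ → Independent

Yes, independent


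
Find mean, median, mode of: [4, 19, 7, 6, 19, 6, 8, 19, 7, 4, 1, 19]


Sorted: [1, 4, 4, 6, 6, 7, 7, 8, 19, 19, 19, 19]
Mean = 119/12
Median = 7
Freq: {4: 2, 19: 4, 7: 2, 6: 2, 8: 1, 1: 1}
Mode: [19]

Mean=119/12, Median=7, Mode=19


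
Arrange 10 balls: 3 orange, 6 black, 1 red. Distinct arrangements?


10!/(3!×6!×1!) = 840

840


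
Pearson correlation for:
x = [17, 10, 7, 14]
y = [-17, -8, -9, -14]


n=4, Σx=48, Σy=-48, Σxy=-628, Σx²=634, Σy²=630
r = (4×(-628) - 48×(-48))/√((4×634 - 48²)(4×630 - (-48)²))
= -208/√(232×216) = -208/√50112 ≈ -208/223.8571 ≈ -0.9292

r ≈ -0.9292


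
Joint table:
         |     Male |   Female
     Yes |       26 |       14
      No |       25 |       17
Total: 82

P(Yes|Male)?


P(Yes|Male) = 26/(26+25) = 26/51

P = 26/51 ≈ 50.98%


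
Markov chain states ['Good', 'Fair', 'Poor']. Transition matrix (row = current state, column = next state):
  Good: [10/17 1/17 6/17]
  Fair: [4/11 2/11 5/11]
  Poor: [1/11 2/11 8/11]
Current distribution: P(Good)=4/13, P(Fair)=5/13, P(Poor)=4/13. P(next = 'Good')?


P(next=Good) = Σᵢ P(now=i)×P(i→Good)
= 4/13×10/17 + 5/13×4/11 + 4/13×1/11
= 40/221 + 20/143 + 4/143 = 848/2431

P = 848/2431 ≈ 0.3488


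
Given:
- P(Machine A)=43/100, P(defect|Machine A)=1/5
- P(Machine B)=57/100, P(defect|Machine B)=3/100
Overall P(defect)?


P(B) = Σ P(B|Aᵢ)×P(Aᵢ)
  1/5×43/100 = 43/500
  3/100×57/100 = 171/10000
Sum = 1031/10000

P(defect) = 1031/10000 ≈ 10.31%


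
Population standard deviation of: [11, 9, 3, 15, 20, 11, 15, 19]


Mean = 103/8
  (11-103/8)²=225/64
  (9-103/8)²=961/64
  (3-103/8)²=6241/64
  (15-103/8)²=289/64
  (20-103/8)²=3249/64
  (11-103/8)²=225/64
  (15-103/8)²=289/64
  (19-103/8)²=2401/64
Σ(x-μ)² = 1735/8
σ² = (1735/8)/8 = 1735/64

σ = √(1735/64) ≈ 5.2067


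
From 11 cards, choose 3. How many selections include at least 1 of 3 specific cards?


Complement: C(11,3) - C(8,3) = 165 - 56 = 109

109


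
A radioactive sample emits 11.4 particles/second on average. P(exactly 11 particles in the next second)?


Poisson(λ=11.4): P(X=11) = e^(-λ)×λ^k/k!
= e^(-11.4) × 11.4^11 / 11!
≈ 1.119548484e-05 × 422623229810 / 39916800 ≈ 0.118533

P(X=11) ≈ 0.118533 ≈ 11.85%


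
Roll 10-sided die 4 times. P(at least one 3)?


P(no 3)^4 = (9/10)^4 = 6561/10000
P(≥1) = 1 - 6561/10000 = 3439/10000

P = 3439/10000 ≈ 34.39%


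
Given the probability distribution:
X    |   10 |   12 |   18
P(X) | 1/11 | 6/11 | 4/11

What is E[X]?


E[X] = Σ x·P(X=x)
= (10)×(1/11) + (12)×(6/11) + (18)×(4/11)
= 14

E[X] = 14


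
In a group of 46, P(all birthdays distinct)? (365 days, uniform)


P(all different) = Π(365-i)/365 for i=0..45
= (365/365)×(364/365)×...×(320/365)
= 0.051747

P ≈ 0.0517 ≈ 5.17%


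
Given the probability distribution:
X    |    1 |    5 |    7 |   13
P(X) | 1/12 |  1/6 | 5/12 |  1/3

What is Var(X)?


E[X] = 49/6
E[X²] = 81
Var(X) = E[X²] - (E[X])² = 81 - 2401/36 = 515/36

Var(X) = 515/36 ≈ 14.3056


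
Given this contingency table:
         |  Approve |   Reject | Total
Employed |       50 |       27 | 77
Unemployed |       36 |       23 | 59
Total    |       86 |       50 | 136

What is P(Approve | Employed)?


P(Approve | Employed) = 50/(50+27) = 50/77

P(Approve|Employed) = 50/77 ≈ 64.94%


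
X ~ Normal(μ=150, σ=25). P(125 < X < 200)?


z₁=(125-150)/25=-1.0, z₂=(200-150)/25=2.0
P = Φ(2.0) - Φ(-1.0) = 0.977250 - 0.158655 = 0.818595 ≈ 0.8186

P(125 < X < 200) ≈ 0.8186


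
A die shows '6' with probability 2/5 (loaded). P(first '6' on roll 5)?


Geometric: P(X=5) = (1-p)^(k-1)×p = (3/5)^4×2/5 = 162/3125

P(X=5) = 162/3125 ≈ 5.18%


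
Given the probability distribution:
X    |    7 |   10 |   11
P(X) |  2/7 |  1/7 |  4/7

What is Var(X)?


E[X] = 68/7
E[X²] = 682/7
Var(X) = E[X²] - (E[X])² = 682/7 - 4624/49 = 150/49

Var(X) = 150/49 ≈ 3.0612


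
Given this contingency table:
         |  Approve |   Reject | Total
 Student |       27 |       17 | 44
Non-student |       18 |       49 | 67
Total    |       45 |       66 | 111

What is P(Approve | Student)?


P(Approve | Student) = 27/(27+17) = 27/44

P(Approve|Student) = 27/44 ≈ 61.36%


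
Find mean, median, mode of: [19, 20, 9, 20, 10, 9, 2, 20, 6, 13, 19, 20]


Sorted: [2, 6, 9, 9, 10, 13, 19, 19, 20, 20, 20, 20]
Mean = 167/12
Median = 16
Freq: {19: 2, 20: 4, 9: 2, 10: 1, 2: 1, 6: 1, 13: 1}
Mode: [20]

Mean=167/12, Median=16, Mode=20


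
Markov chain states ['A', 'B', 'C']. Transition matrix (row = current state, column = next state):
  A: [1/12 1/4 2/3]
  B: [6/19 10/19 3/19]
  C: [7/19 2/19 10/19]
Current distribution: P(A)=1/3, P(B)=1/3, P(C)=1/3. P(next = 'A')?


P(next=A) = Σᵢ P(now=i)×P(i→A)
= 1/3×1/12 + 1/3×6/19 + 1/3×7/19
= 1/36 + 2/19 + 7/57 = 175/684

P = 175/684 ≈ 0.2558


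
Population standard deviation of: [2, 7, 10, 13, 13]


Mean = 45/5 = 9
  (2-9)²=49
  (7-9)²=4
  (10-9)²=1
  (13-9)²=16
  (13-9)²=16
Σ(x-μ)² = 86
σ² = 86/5

σ = √(86/5) ≈ 4.1473


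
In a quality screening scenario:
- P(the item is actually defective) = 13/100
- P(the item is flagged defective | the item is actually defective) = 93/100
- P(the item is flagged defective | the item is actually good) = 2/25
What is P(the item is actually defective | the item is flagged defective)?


Using Bayes' theorem:
P(A|B) = P(B|A)·P(A) / P(B)

P(the item is flagged defective) = 93/100 × 13/100 + 2/25 × 87/100
= 1209/10000 + 87/1250 = 381/2000

P(the item is actually defective|the item is flagged defective) = (1209/10000) / (381/2000) = 403/635

P(the item is actually defective|the item is flagged defective) = 403/635 ≈ 63.46%


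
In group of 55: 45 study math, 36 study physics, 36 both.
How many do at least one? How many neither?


|A∪B| = 45+36-36 = 45
Neither = 55-45 = 10

At least one: 45; Neither: 10


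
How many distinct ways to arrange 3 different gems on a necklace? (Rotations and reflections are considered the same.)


Free circular arrangements: rotations and reflections both identified.
(n-1)!/2 = 2!/2 = 2/2 = 1

1


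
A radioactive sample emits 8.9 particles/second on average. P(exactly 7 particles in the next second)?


Poisson(λ=8.9): P(X=7) = e^(-λ)×λ^k/k!
= e^(-8.9) × 8.9^7 / 7!
≈ 0.0001363889265 × 4423133.48955 / 5040 ≈ 0.119696

P(X=7) ≈ 0.119696 ≈ 11.97%


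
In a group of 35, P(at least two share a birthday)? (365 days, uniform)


P(all different) = Π(365-i)/365 for i=0..34
= 0.185617
P(match) = 1 - 0.185617 = 0.814383

P ≈ 0.8144 ≈ 81.44%


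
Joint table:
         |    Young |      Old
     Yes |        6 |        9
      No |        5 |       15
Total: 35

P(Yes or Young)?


P(Yes∨Young) = P(Yes) + P(Young) - P(Yes∧Young)
= (15 + 11 - 6)/35 = 20/35 = 4/7

P = 4/7 ≈ 57.14%


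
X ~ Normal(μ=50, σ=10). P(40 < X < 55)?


z₁=(40-50)/10=-1.0, z₂=(55-50)/10=0.5
P = Φ(0.5) - Φ(-1.0) = 0.691462 - 0.158655 = 0.532807 ≈ 0.5328

P(40 < X < 55) ≈ 0.5328


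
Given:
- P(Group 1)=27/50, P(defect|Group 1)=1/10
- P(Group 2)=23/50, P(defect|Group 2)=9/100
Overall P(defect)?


P(B) = Σ P(B|Aᵢ)×P(Aᵢ)
  1/10×27/50 = 27/500
  9/100×23/50 = 207/5000
Sum = 477/5000

P(defect) = 477/5000 ≈ 9.54%


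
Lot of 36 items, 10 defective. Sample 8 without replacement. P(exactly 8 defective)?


Hypergeometric: C(10,8)×C(26,0)/C(36,8)
= 45×1/30260340 = 1/672452

P(X=8) = 1/672452 ≈ 0.00%


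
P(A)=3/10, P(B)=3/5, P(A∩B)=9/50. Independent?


P(A)×P(B) = 9/50
P(A∩B) = 9/50
Equal ✓ → Independent

Yes, independent


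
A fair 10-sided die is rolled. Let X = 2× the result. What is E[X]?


E[die] = (1+10)/2 = 11/2
E[X] = 2 × 11/2 = 11

E[X] = 11


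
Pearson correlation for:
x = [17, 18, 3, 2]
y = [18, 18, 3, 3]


n=4, Σx=40, Σy=42, Σxy=645, Σx²=626, Σy²=666
r = (4×645 - 40×42)/√((4×626 - 40²)(4×666 - 42²))
= 900/√(904×900) = 900/√813600 ≈ 900/901.9978 ≈ 0.9978

r ≈ 0.9978


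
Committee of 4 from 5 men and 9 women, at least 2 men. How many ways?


Count by #men:
  2M,2W: C(5,2)×C(9,2)=360
  3M,1W: C(5,3)×C(9,1)=90
  4M,0W: C(5,4)×C(9,0)=5
Total = 455

455


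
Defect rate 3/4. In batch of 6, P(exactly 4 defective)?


Binomial: P(X=4) = C(6,4)×p^4×(1-p)^2
= 15 × 81/256 × 1/16 = 1215/4096

P(X=4) = 1215/4096 ≈ 29.66%


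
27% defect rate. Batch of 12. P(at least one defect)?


P(all good) = (73/100)^12 = 22902048046490258711521/1000000000000000000000000
P(≥1 defect) = 977097951953509741288479/1000000000000000000000000

P = 977097951953509741288479/1000000000000000000000000 ≈ 97.71%


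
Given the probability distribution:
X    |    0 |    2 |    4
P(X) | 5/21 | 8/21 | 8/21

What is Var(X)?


E[X] = 16/7
E[X²] = 160/21
Var(X) = E[X²] - (E[X])² = 160/21 - 256/49 = 352/147

Var(X) = 352/147 ≈ 2.3946


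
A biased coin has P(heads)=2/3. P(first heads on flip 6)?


Geometric: P(X=6) = (1-p)^(k-1)×p = (1/3)^5×2/3 = 2/729

P(X=6) = 2/729 ≈ 0.27%


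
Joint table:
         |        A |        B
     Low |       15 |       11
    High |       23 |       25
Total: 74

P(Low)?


P(Low) = (15+11)/74 = 26/74 = 13/37

P(Low) = 13/37 ≈ 35.14%


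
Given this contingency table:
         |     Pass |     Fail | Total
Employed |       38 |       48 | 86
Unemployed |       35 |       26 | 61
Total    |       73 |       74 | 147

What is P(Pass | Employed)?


P(Pass | Employed) = 38/(38+48) = 38/86 = 19/43

P(Pass|Employed) = 19/43 ≈ 44.19%


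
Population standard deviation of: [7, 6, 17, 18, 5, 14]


Mean = 67/6
  (7-67/6)²=625/36
  (6-67/6)²=961/36
  (17-67/6)²=1225/36
  (18-67/6)²=1681/36
  (5-67/6)²=1369/36
  (14-67/6)²=289/36
Σ(x-μ)² = 1025/6
σ² = (1025/6)/6 = 1025/36

σ = √(1025/36) ≈ 5.3359


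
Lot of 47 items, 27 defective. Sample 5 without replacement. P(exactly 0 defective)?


Hypergeometric: C(27,0)×C(20,5)/C(47,5)
= 1×15504/1533939 = 5168/511313

P(X=0) = 5168/511313 ≈ 1.01%


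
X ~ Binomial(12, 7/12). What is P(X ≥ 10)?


P(X ≥ 10) = Σ P(X=i) for i=10..12
P(X=10) = 77680693475/1486016741376
P(X=11) = 9886633715/743008370688
P(X=12) = 13841287201/8916100448256
Sum = 598565052631/8916100448256

P(X ≥ 10) = 598565052631/8916100448256 ≈ 6.71%


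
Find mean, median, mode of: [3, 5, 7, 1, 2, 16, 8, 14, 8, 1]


Sorted: [1, 1, 2, 3, 5, 7, 8, 8, 14, 16]
Mean = 65/10 = 13/2
Median = 6
Freq: {3: 1, 5: 1, 7: 1, 1: 2, 2: 1, 16: 1, 8: 2, 14: 1}
Mode: [1, 8]

Mean=13/2, Median=6, Mode=[1, 8]


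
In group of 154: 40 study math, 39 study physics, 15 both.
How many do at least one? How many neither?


|A∪B| = 40+39-15 = 64
Neither = 154-64 = 90

At least one: 64; Neither: 90


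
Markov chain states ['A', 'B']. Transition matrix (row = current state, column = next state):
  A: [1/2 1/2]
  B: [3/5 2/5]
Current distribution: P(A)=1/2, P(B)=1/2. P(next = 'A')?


P(next=A) = Σᵢ P(now=i)×P(i→A)
= 1/2×1/2 + 1/2×3/5
= 1/4 + 3/10 = 11/20

P = 11/20 ≈ 0.5500


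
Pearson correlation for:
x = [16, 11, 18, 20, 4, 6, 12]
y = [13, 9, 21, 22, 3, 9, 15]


n=7, Σx=87, Σy=92, Σxy=1371, Σx²=1297, Σy²=1490
r = (7×1371 - 87×92)/√((7×1297 - 87²)(7×1490 - 92²))
= 1593/√(1510×1966) = 1593/√2968660 ≈ 1593/1722.9800 ≈ 0.9246

r ≈ 0.9246


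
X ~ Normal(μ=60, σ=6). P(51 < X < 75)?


z₁=(51-60)/6=-1.5, z₂=(75-60)/6=2.5
P = Φ(2.5) - Φ(-1.5) = 0.993790 - 0.066807 = 0.926983 ≈ 0.9270

P(51 < X < 75) ≈ 0.9270


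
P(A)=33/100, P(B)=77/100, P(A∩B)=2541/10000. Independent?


P(A)×P(B) = 2541/10000
P(A∩B) = 2541/10000
Equal ✓ → Independent

Yes, independent


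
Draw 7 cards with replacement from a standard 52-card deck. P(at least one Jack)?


P(not a Jack) = 48/52 = 12/13
P(none in 7 draws) = (12/13)^7 = 35831808/62748517
P(≥1 Jack) = 1 - 35831808/62748517 = 26916709/62748517

P = 26916709/62748517 ≈ 42.90%


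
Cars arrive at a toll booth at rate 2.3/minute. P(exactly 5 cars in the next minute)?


Poisson(λ=2.3): P(X=5) = e^(-λ)×λ^k/k!
= e^(-2.3) × 2.3^5 / 5!
≈ 0.1002588437 × 64.36343 / 120 ≈ 0.053775

P(X=5) ≈ 0.053775 ≈ 5.38%


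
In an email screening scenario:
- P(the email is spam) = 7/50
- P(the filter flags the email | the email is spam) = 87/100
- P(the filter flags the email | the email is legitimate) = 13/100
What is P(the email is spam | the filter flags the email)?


Using Bayes' theorem:
P(A|B) = P(B|A)·P(A) / P(B)

P(the filter flags the email) = 87/100 × 7/50 + 13/100 × 43/50
= 609/5000 + 559/5000 = 146/625

P(the email is spam|the filter flags the email) = (609/5000) / (146/625) = 609/1168

P(the email is spam|the filter flags the email) = 609/1168 ≈ 52.14%


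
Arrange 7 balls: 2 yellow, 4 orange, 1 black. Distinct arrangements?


7!/(2!×4!×1!) = 105

105


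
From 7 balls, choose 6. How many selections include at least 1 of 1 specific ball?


Complement: C(7,6) - C(6,6) = 7 - 1 = 6

6


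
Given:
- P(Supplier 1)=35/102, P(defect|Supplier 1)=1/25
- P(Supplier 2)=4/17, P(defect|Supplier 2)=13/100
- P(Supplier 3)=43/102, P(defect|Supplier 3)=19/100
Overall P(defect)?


P(B) = Σ P(B|Aᵢ)×P(Aᵢ)
  1/25×35/102 = 7/510
  13/100×4/17 = 13/425
  19/100×43/102 = 817/10200
Sum = 423/3400

P(defect) = 423/3400 ≈ 12.44%


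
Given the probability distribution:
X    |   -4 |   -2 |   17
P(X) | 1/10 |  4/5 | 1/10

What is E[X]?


E[X] = Σ x·P(X=x)
= (-4)×(1/10) + (-2)×(4/5) + (17)×(1/10)
= -3/10

E[X] = -3/10


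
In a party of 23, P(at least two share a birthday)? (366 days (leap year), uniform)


P(all different) = Π(366-i)/366 for i=0..22
= 0.493677
P(match) = 1 - 0.493677 = 0.506323

P ≈ 0.5063 ≈ 50.63%


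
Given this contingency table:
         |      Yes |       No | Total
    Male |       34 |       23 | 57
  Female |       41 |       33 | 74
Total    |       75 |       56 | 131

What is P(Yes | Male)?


P(Yes | Male) = 34/(34+23) = 34/57

P(Yes|Male) = 34/57 ≈ 59.65%


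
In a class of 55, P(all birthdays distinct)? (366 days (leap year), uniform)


P(all different) = Π(366-i)/366 for i=0..54
= (366/366)×(365/366)×...×(312/366)
= 0.013909

P ≈ 0.0139 ≈ 1.39%


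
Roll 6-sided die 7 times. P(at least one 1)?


P(no 1)^7 = (5/6)^7 = 78125/279936
P(≥1) = 1 - 78125/279936 = 201811/279936

P = 201811/279936 ≈ 72.09%


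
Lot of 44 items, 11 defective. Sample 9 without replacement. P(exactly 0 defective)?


Hypergeometric: C(11,0)×C(33,9)/C(44,9)
= 1×38567100/708930508 = 67425/1239389

P(X=0) = 67425/1239389 ≈ 5.44%


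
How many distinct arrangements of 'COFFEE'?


Letters: 6, freq: {'C': 1, 'O': 1, 'F': 2, 'E': 2}
6!/(1!×1!×2!×2!) = 720/4 = 180

180


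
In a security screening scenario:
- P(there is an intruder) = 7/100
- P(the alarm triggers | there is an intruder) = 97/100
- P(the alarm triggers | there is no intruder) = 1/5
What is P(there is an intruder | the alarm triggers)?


Using Bayes' theorem:
P(A|B) = P(B|A)·P(A) / P(B)

P(the alarm triggers) = 97/100 × 7/100 + 1/5 × 93/100
= 679/10000 + 93/500 = 2539/10000

P(there is an intruder|the alarm triggers) = (679/10000) / (2539/10000) = 679/2539

P(there is an intruder|the alarm triggers) = 679/2539 ≈ 26.74%


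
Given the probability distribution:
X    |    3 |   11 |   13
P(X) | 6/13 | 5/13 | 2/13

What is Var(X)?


E[X] = 99/13
E[X²] = 997/13
Var(X) = E[X²] - (E[X])² = 997/13 - 9801/169 = 3160/169

Var(X) = 3160/169 ≈ 18.6982


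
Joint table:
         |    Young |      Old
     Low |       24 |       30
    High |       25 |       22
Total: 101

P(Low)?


P(Low) = (24+30)/101 = 54/101

P(Low) = 54/101 ≈ 53.47%


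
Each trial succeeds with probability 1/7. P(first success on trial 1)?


Geometric: P(X=1) = (1-p)^(k-1)×p = (6/7)^0×1/7 = 1/7

P(X=1) = 1/7 ≈ 14.29%


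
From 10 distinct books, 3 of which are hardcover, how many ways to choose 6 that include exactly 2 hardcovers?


Choose 2 of the 3 hardcovers and 4 of the other 7 books:
C(3,2)×C(7,4) = 3×35 = 105

105


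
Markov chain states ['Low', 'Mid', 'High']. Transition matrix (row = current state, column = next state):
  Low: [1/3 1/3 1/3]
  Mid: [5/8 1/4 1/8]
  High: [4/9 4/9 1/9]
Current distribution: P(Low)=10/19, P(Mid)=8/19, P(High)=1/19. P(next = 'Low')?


P(next=Low) = Σᵢ P(now=i)×P(i→Low)
= 10/19×1/3 + 8/19×5/8 + 1/19×4/9
= 10/57 + 5/19 + 4/171 = 79/171

P = 79/171 ≈ 0.4620


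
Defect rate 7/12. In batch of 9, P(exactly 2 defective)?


Binomial: P(X=2) = C(9,2)×p^2×(1-p)^7
= 36 × 49/144 × 78125/35831808 = 3828125/143327232

P(X=2) = 3828125/143327232 ≈ 2.67%


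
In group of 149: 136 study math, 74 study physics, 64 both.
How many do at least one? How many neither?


|A∪B| = 136+74-64 = 146
Neither = 149-146 = 3

At least one: 146; Neither: 3


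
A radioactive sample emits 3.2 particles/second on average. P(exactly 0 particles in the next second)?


Poisson(λ=3.2): P(X=0) = e^(-λ)×λ^k/k!
= e^(-3.2) × 3.2^0 / 0!
≈ 0.04076220398 × 1 / 1 ≈ 0.040762

P(X=0) ≈ 0.040762 ≈ 4.08%


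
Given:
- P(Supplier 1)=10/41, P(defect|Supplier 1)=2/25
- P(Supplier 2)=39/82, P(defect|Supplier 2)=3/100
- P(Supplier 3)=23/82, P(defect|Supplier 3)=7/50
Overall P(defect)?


P(B) = Σ P(B|Aᵢ)×P(Aᵢ)
  2/25×10/41 = 4/205
  3/100×39/82 = 117/8200
  7/50×23/82 = 161/4100
Sum = 599/8200

P(defect) = 599/8200 ≈ 7.30%


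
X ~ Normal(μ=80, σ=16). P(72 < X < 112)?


z₁=(72-80)/16=-0.5, z₂=(112-80)/16=2.0
P = Φ(2.0) - Φ(-0.5) = 0.977250 - 0.308538 = 0.668712 ≈ 0.6687

P(72 < X < 112) ≈ 0.6687


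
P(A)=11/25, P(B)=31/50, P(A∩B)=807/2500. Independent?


P(A)×P(B) = 341/1250
P(A∩B) = 807/2500
Not equal → NOT independent

No, not independent


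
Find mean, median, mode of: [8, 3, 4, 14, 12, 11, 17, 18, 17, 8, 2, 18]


Sorted: [2, 3, 4, 8, 8, 11, 12, 14, 17, 17, 18, 18]
Mean = 132/12 = 11
Median = 23/2
Freq: {8: 2, 3: 1, 4: 1, 14: 1, 12: 1, 11: 1, 17: 2, 18: 2, 2: 1}
Mode: [8, 17, 18]

Mean=11, Median=23/2, Mode=[8, 17, 18]


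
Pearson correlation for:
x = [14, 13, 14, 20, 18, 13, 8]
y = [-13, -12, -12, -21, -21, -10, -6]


n=7, Σx=100, Σy=-95, Σxy=-1482, Σx²=1518, Σy²=1475
r = (7×(-1482) - 100×(-95))/√((7×1518 - 100²)(7×1475 - (-95)²))
= -874/√(626×1300) = -874/√813800 ≈ -874/902.1086 ≈ -0.9688

r ≈ -0.9688


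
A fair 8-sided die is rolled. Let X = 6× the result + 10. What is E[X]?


E[die] = (1+8)/2 = 9/2
E[X] = 6×9/2 + 10 = 37

E[X] = 37


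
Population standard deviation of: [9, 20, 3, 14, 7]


Mean = 53/5
  (9-53/5)²=64/25
  (20-53/5)²=2209/25
  (3-53/5)²=1444/25
  (14-53/5)²=289/25
  (7-53/5)²=324/25
Σ(x-μ)² = 866/5
σ² = (866/5)/5 = 866/25

σ = √(866/25) ≈ 5.8856


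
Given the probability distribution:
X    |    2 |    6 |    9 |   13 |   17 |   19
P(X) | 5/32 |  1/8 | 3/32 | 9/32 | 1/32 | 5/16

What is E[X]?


E[X] = Σ x·P(X=x)
= (2)×(5/32) + (6)×(1/8) + (9)×(3/32) + (13)×(9/32) + (17)×(1/32) + (19)×(5/16)
= 385/32

E[X] = 385/32


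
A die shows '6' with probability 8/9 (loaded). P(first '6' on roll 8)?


Geometric: P(X=8) = (1-p)^(k-1)×p = (1/9)^7×8/9 = 8/43046721

P(X=8) = 8/43046721 ≈ 0.00%


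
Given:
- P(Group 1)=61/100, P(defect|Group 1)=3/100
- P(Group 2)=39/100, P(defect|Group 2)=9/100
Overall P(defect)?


P(B) = Σ P(B|Aᵢ)×P(Aᵢ)
  3/100×61/100 = 183/10000
  9/100×39/100 = 351/10000
Sum = 267/5000

P(defect) = 267/5000 ≈ 5.34%


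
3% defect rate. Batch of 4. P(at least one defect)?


P(all good) = (97/100)^4 = 88529281/100000000
P(≥1 defect) = 11470719/100000000

P = 11470719/100000000 ≈ 11.47%


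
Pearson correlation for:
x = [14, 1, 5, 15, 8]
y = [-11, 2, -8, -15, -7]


n=5, Σx=43, Σy=-39, Σxy=-473, Σx²=511, Σy²=463
r = (5×(-473) - 43×(-39))/√((5×511 - 43²)(5×463 - (-39)²))
= -688/√(706×794) = -688/√560564 ≈ -688/748.7082 ≈ -0.9189

r ≈ -0.9189


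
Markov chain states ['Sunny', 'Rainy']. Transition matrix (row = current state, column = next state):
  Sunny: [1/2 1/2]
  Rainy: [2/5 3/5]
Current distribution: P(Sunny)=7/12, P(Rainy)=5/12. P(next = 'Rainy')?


P(next=Rainy) = Σᵢ P(now=i)×P(i→Rainy)
= 7/12×1/2 + 5/12×3/5
= 7/24 + 1/4 = 13/24

P = 13/24 ≈ 0.5417


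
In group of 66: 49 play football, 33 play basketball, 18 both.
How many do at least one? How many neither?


|A∪B| = 49+33-18 = 64
Neither = 66-64 = 2

At least one: 64; Neither: 2


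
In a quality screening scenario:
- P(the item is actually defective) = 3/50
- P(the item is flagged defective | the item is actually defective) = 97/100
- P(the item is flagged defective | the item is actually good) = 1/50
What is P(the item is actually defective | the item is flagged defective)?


Using Bayes' theorem:
P(A|B) = P(B|A)·P(A) / P(B)

P(the item is flagged defective) = 97/100 × 3/50 + 1/50 × 47/50
= 291/5000 + 47/2500 = 77/1000

P(the item is actually defective|the item is flagged defective) = (291/5000) / (77/1000) = 291/385

P(the item is actually defective|the item is flagged defective) = 291/385 ≈ 75.58%


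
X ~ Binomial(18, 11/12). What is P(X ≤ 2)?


P(X ≤ 2) = Σ P(X=i) for i=0..2
P(X=0) = 1/26623333280885243904
P(X=1) = 11/1479074071160291328
P(X=2) = 2057/2958148142320582656
Sum = 2339/3327916660110655488

P(X ≤ 2) = 2339/3327916660110655488 ≈ 0.00%


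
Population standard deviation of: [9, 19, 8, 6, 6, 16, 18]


Mean = 82/7
  (9-82/7)²=361/49
  (19-82/7)²=2601/49
  (8-82/7)²=676/49
  (6-82/7)²=1600/49
  (6-82/7)²=1600/49
  (16-82/7)²=900/49
  (18-82/7)²=1936/49
Σ(x-μ)² = 1382/7
σ² = (1382/7)/7 = 1382/49

σ = √(1382/49) ≈ 5.3108


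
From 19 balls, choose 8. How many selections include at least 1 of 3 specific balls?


Complement: C(19,8) - C(16,8) = 75582 - 12870 = 62712

62712


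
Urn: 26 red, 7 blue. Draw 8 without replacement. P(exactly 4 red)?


Hypergeometric: C(26,4)×C(7,4)/C(33,8)
= 14950×35/13884156 = 20125/534006

P(X=4) = 20125/534006 ≈ 3.77%


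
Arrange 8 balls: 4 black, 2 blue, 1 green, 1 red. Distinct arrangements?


8!/(4!×2!×1!×1!) = 840

840


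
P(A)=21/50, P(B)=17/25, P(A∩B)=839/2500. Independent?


P(A)×P(B) = 357/1250
P(A∩B) = 839/2500
Not equal → NOT independent

No, not independent


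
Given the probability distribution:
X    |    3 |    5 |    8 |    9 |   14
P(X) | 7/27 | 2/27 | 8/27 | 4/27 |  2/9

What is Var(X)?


E[X] = 215/27
E[X²] = 2125/27
Var(X) = E[X²] - (E[X])² = 2125/27 - 46225/729 = 11150/729

Var(X) = 11150/729 ≈ 15.2949


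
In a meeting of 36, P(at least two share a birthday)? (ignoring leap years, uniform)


P(all different) = Π(365-i)/365 for i=0..35
= 0.167818
P(match) = 1 - 0.167818 = 0.832182

P ≈ 0.8322 ≈ 83.22%


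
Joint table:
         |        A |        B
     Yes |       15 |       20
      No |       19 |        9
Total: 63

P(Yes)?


P(Yes) = (15+20)/63 = 35/63 = 5/9

P(Yes) = 5/9 ≈ 55.56%


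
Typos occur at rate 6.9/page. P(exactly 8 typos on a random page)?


Poisson(λ=6.9): P(X=8) = e^(-λ)×λ^k/k!
= e^(-6.9) × 6.9^8 / 8!
≈ 0.001007785429 × 5137983.74429 / 40320 ≈ 0.128422

P(X=8) ≈ 0.128422 ≈ 12.84%


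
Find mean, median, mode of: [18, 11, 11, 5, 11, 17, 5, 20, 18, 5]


Sorted: [5, 5, 5, 11, 11, 11, 17, 18, 18, 20]
Mean = 121/10
Median = 11
Freq: {18: 2, 11: 3, 5: 3, 17: 1, 20: 1}
Mode: [5, 11]

Mean=121/10, Median=11, Mode=[5, 11]


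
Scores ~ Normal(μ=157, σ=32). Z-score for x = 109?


z = (x - μ)/σ = (109 - 157)/32 = -1.5

z = -1.5
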